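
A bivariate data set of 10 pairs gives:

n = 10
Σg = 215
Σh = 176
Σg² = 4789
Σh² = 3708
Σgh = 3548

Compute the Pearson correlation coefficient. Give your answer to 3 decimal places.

-0.740

r = (nΣgh − ΣgΣh) / √[(nΣg² − (Σg)²)(nΣh² − (Σh)²)]
Numerator: 10×3548 − 215×176 = -2360
Denominator: √[(47890 − 46225)(37080 − 30976)] = √[1665 × 6104] = 3187.9711
r = -2360 / 3187.9711 ≈ -0.740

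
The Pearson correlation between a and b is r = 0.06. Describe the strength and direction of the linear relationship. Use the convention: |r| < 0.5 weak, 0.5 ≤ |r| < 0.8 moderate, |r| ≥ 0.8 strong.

weak positive

r = 0.06 > 0 so the relationship is positive.
|r| = 0.06, which falls in the weak range.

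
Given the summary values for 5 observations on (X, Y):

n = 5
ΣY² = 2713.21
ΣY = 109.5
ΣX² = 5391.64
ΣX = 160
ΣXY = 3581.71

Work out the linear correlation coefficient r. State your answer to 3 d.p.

r = (nΣXY − ΣXΣY) / √[(nΣX² − (ΣX)²)(nΣY² − (ΣY)²)]
Numerator: 5×3581.71 − 160×109.5 = 388.55
Denominator: √[(26958.2 − 25600)(13566.05 − 11990.25)] = √[1358.2 × 1575.8] = 1462.9599
r = 388.55 / 1462.9599 ≈ 0.266

0.266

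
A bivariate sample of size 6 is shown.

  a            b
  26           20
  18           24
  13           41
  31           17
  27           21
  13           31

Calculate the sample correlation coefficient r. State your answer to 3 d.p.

-0.885

n = 6, Σa = 128, Σb = 154, Σa² = 3028, Σb² = 4348, Σab = 2982
nΣab − ΣaΣb = 17892 − 19712 = -1820
nΣa² − (Σa)² = 18168 − 16384 = 1784; nΣb² − (Σb)² = 26088 − 23716 = 2372
r = -1820 / √(1784 × 2372) = -1820 / 2057.0970 ≈ -0.885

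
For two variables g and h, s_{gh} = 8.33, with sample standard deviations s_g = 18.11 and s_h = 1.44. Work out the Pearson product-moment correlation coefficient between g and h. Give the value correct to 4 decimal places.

r = Cov(g,h) / (s_g · s_h) = 8.33 / (18.11 × 1.44)
  = 8.33 / 26.0784 ≈ 0.3194

0.3194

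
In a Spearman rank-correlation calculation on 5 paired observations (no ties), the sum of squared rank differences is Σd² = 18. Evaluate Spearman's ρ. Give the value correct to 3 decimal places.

ρ = 1 − 6Σd² / [n(n²−1)] = 1 − 6×18 / (5×24)
  = 1 − 108/120 = 1 − 0.9000 ≈ 0.100

0.100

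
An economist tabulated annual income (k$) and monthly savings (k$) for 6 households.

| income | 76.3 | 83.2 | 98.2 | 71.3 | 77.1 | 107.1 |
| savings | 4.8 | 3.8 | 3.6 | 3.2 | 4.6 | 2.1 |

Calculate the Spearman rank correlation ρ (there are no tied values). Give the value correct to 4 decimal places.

-0.4286

Rank income: 2, 4, 5, 1, 3, 6
Rank savings: 6, 4, 3, 2, 5, 1
d = rank(income) − rank(savings): -4, 0, 2, -1, -2, 5; Σd² = 50
ρ = 1 − 6Σd² / [n(n²−1)] = 1 − 6×50 / (6×35) = 1 − 300/210 ≈ -0.4286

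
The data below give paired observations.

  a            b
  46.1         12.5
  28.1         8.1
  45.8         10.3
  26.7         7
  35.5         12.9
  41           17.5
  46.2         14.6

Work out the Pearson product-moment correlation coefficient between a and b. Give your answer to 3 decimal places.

n = 7, Σa = 269.4, Σb = 82.9, Σa² = 10801.04, Σb² = 1062.77, Σab = 3312.47
nΣab − ΣaΣb = 23187.29 − 22333.26 = 854.03
nΣa² − (Σa)² = 75607.28 − 72576.36 = 3030.92; nΣb² − (Σb)² = 7439.39 − 6872.41 = 566.98
r = 854.03 / √(3030.92 × 566.98) = 854.03 / 1310.9047 ≈ 0.651

0.651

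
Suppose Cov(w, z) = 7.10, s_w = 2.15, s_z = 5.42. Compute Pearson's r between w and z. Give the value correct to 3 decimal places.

r = Cov(w,z) / (s_w · s_z) = 7.10 / (2.15 × 5.42)
  = 7.10 / 11.6530 ≈ 0.609

0.609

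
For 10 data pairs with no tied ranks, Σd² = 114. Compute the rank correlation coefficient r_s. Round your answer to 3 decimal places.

0.309

ρ = 1 − 6Σd² / [n(n²−1)] = 1 − 6×114 / (10×99)
  = 1 − 684/990 = 1 − 0.6909 ≈ 0.309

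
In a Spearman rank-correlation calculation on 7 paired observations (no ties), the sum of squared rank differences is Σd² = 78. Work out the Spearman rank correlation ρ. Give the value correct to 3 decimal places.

-0.393

ρ = 1 − 6Σd² / [n(n²−1)] = 1 − 6×78 / (7×48)
  = 1 − 468/336 = 1 − 1.3929 ≈ -0.393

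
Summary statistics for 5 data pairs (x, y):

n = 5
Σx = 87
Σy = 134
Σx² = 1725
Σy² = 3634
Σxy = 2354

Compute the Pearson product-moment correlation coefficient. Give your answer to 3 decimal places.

r = (nΣxy − ΣxΣy) / √[(nΣx² − (Σx)²)(nΣy² − (Σy)²)]
Numerator: 5×2354 − 87×134 = 112
Denominator: √[(8625 − 7569)(18170 − 17956)] = √[1056 × 214] = 475.3777
r = 112 / 475.3777 ≈ 0.236

0.236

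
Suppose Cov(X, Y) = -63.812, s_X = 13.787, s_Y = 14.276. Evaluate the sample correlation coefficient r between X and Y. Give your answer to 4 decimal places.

-0.3242

r = Cov(X,Y) / (s_X · s_Y) = -63.812 / (13.787 × 14.276)
  = -63.812 / 196.8232 ≈ -0.3242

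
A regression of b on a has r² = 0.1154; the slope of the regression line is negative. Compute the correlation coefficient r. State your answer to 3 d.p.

-0.340

|r| = √0.1154 = 0.340
The association is negative, so r = −0.340.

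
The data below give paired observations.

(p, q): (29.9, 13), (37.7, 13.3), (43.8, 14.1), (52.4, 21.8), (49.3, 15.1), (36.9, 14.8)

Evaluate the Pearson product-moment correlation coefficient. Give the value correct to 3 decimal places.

0.750

n = 6, Σp = 250, Σq = 92.1, Σp² = 10771.6, Σq² = 1466.99, Σpq = 3940.56
nΣpq − ΣpΣq = 23643.36 − 23025 = 618.36
nΣp² − (Σp)² = 64629.6 − 62500 = 2129.6; nΣq² − (Σq)² = 8801.94 − 8482.41 = 319.53
r = 618.36 / √(2129.6 × 319.53) = 618.36 / 824.9067 ≈ 0.750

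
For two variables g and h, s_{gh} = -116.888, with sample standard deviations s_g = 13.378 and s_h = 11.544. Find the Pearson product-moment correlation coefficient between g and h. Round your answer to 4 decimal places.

r = Cov(g,h) / (s_g · s_h) = -116.888 / (13.378 × 11.544)
  = -116.888 / 154.4356 ≈ -0.7569

-0.7569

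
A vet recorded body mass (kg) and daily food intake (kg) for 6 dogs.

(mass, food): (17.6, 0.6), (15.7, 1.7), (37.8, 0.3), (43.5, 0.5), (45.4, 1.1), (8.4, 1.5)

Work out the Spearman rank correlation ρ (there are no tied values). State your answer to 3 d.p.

Rank mass: 3, 2, 4, 5, 6, 1
Rank food: 3, 6, 1, 2, 4, 5
d = rank(mass) − rank(food): 0, -4, 3, 3, 2, -4; Σd² = 54
ρ = 1 − 6Σd² / [n(n²−1)] = 1 − 6×54 / (6×35) = 1 − 324/210 ≈ -0.543

-0.543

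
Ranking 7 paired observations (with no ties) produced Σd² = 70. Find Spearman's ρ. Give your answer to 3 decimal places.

ρ = 1 − 6Σd² / [n(n²−1)] = 1 − 6×70 / (7×48)
  = 1 − 420/336 = 1 − 1.2500 ≈ -0.250

-0.250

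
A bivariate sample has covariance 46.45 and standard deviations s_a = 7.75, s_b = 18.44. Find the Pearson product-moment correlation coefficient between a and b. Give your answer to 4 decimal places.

r = Cov(a,b) / (s_a · s_b) = 46.45 / (7.75 × 18.44)
  = 46.45 / 142.9100 ≈ 0.3250

0.3250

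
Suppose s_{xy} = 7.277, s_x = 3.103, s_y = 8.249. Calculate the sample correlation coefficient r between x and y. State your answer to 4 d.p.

0.2843

r = Cov(x,y) / (s_x · s_y) = 7.277 / (3.103 × 8.249)
  = 7.277 / 25.5966 ≈ 0.2843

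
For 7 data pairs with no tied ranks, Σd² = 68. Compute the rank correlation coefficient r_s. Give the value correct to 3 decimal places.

ρ = 1 − 6Σd² / [n(n²−1)] = 1 − 6×68 / (7×48)
  = 1 − 408/336 = 1 − 1.2143 ≈ -0.214

-0.214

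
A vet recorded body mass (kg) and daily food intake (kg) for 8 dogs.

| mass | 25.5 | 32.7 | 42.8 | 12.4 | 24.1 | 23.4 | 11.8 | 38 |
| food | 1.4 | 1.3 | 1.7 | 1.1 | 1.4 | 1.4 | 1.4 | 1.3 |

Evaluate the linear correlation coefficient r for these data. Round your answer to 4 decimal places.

n = 8, Σx = 210.7, Σy = 11, Σx² = 6416.75, Σy² = 15.32, Σxy = 297.03
nΣxy − ΣxΣy = 2376.24 − 2317.7 = 58.54
nΣx² − (Σx)² = 51334 − 44394.49 = 6939.51; nΣy² − (Σy)² = 122.56 − 121 = 1.56
r = 58.54 / √(6939.51 × 1.56) = 58.54 / 104.0463 ≈ 0.5626

0.5626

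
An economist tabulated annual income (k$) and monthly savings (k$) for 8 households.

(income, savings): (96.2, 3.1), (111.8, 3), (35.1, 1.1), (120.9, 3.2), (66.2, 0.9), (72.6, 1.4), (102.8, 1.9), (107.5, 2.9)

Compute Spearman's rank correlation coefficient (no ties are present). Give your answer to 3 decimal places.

Rank income: 4, 7, 1, 8, 2, 3, 5, 6
Rank savings: 7, 6, 2, 8, 1, 3, 4, 5
d = rank(income) − rank(savings): -3, 1, -1, 0, 1, 0, 1, 1; Σd² = 14
ρ = 1 − 6Σd² / [n(n²−1)] = 1 − 6×14 / (8×63) = 1 − 84/504 ≈ 0.833

0.833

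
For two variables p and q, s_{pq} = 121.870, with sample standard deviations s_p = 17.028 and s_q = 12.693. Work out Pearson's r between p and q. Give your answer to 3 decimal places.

r = Cov(p,q) / (s_p · s_q) = 121.870 / (17.028 × 12.693)
  = 121.870 / 216.1364 ≈ 0.564

0.564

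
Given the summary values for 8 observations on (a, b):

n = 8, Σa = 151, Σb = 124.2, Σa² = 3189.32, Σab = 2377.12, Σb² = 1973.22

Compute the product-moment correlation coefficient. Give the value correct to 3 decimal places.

0.266

r = (nΣab − ΣaΣb) / √[(nΣa² − (Σa)²)(nΣb² − (Σb)²)]
Numerator: 8×2377.12 − 151×124.2 = 262.76
Denominator: √[(25514.56 − 22801)(15785.76 − 15425.64)] = √[2713.56 × 360.12] = 988.5379
r = 262.76 / 988.5379 ≈ 0.266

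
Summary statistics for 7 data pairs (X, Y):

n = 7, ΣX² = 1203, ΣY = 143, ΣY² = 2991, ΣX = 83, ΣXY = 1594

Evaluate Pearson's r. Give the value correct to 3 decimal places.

-0.822

r = (nΣXY − ΣXΣY) / √[(nΣX² − (ΣX)²)(nΣY² − (ΣY)²)]
Numerator: 7×1594 − 83×143 = -711
Denominator: √[(8421 − 6889)(20937 − 20449)] = √[1532 × 488] = 864.6479
r = -711 / 864.6479 ≈ -0.822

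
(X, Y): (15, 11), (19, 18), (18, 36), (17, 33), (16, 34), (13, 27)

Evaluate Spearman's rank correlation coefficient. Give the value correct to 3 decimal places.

Rank X: 2, 6, 5, 4, 3, 1
Rank Y: 1, 2, 6, 4, 5, 3
d = rank(X) − rank(Y): 1, 4, -1, 0, -2, -2; Σd² = 26
ρ = 1 − 6Σd² / [n(n²−1)] = 1 − 6×26 / (6×35) = 1 − 156/210 ≈ 0.257

0.257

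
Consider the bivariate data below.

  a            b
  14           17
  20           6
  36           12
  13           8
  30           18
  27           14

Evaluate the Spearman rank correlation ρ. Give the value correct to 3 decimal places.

Rank a: 2, 3, 6, 1, 5, 4
Rank b: 5, 1, 3, 2, 6, 4
d = rank(a) − rank(b): -3, 2, 3, -1, -1, 0; Σd² = 24
ρ = 1 − 6Σd² / [n(n²−1)] = 1 − 6×24 / (6×35) = 1 − 144/210 ≈ 0.314

0.314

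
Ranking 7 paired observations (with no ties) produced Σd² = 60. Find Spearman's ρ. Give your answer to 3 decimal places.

ρ = 1 − 6Σd² / [n(n²−1)] = 1 − 6×60 / (7×48)
  = 1 − 360/336 = 1 − 1.0714 ≈ -0.071

-0.071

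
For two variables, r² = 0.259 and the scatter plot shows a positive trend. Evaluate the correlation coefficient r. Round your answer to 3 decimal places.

0.509

|r| = √0.259 = 0.509
The association is positive, so r = 0.509.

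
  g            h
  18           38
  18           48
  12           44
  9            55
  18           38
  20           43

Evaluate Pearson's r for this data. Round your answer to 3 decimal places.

-0.693

n = 6, Σg = 95, Σh = 266, Σg² = 1597, Σh² = 12002, Σgh = 4115
nΣgh − ΣgΣh = 24690 − 25270 = -580
nΣg² − (Σg)² = 9582 − 9025 = 557; nΣh² − (Σh)² = 72012 − 70756 = 1256
r = -580 / √(557 × 1256) = -580 / 836.4162 ≈ -0.693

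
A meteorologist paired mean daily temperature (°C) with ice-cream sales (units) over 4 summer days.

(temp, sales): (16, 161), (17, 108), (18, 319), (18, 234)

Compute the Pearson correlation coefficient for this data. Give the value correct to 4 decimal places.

0.7087

n = 4, Σx = 69, Σy = 822, Σx² = 1193, Σy² = 194102, Σxy = 14366
nΣxy − ΣxΣy = 57464 − 56718 = 746
nΣx² − (Σx)² = 4772 − 4761 = 11; nΣy² − (Σy)² = 776408 − 675684 = 100724
r = 746 / √(11 × 100724) = 746 / 1052.5987 ≈ 0.7087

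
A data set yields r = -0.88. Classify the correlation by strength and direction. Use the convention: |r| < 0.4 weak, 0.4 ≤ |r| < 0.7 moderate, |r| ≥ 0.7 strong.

strong negative

r = -0.88 < 0 so the relationship is negative.
|r| = 0.88, which falls in the strong range.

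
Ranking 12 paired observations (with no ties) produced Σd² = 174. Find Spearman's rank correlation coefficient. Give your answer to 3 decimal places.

0.392

ρ = 1 − 6Σd² / [n(n²−1)] = 1 − 6×174 / (12×143)
  = 1 − 1044/1716 = 1 − 0.6084 ≈ 0.392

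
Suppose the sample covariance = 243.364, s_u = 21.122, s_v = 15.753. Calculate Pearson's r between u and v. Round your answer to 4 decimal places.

0.7314

r = Cov(u,v) / (s_u · s_v) = 243.364 / (21.122 × 15.753)
  = 243.364 / 332.7349 ≈ 0.7314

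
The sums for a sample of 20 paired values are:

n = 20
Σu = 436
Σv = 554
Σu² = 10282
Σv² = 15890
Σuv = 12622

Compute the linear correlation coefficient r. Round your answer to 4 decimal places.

0.8377

r = (nΣuv − ΣuΣv) / √[(nΣu² − (Σu)²)(nΣv² − (Σv)²)]
Numerator: 20×12622 − 436×554 = 10896
Denominator: √[(205640 − 190096)(317800 − 306916)] = √[15544 × 10884] = 13006.9557
r = 10896 / 13006.9557 ≈ 0.8377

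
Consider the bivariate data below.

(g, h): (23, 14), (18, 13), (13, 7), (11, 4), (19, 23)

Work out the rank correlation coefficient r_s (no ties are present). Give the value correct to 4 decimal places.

Rank g: 5, 3, 2, 1, 4
Rank h: 4, 3, 2, 1, 5
d = rank(g) − rank(h): 1, 0, 0, 0, -1; Σd² = 2
ρ = 1 − 6Σd² / [n(n²−1)] = 1 − 6×2 / (5×24) = 1 − 12/120 ≈ 0.9000

0.9000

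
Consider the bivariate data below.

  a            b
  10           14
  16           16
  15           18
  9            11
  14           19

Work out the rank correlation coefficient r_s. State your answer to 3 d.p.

0.600

Rank a: 2, 5, 4, 1, 3
Rank b: 2, 3, 4, 1, 5
d = rank(a) − rank(b): 0, 2, 0, 0, -2; Σd² = 8
ρ = 1 − 6Σd² / [n(n²−1)] = 1 − 6×8 / (5×24) = 1 − 48/120 ≈ 0.600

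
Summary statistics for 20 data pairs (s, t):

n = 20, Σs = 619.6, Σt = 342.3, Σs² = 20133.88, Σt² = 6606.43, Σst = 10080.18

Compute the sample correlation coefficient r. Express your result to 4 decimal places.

-0.6257

r = (nΣst − ΣsΣt) / √[(nΣs² − (Σs)²)(nΣt² − (Σt)²)]
Numerator: 20×10080.18 − 619.6×342.3 = -10485.48
Denominator: √[(402677.6 − 383904.16)(132128.6 − 117169.29)] = √[18773.44 × 14959.31] = 16758.2132
r = -10485.48 / 16758.2132 ≈ -0.6257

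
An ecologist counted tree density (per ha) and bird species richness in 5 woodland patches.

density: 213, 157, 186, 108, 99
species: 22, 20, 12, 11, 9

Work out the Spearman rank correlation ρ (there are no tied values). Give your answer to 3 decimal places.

Rank density: 5, 3, 4, 2, 1
Rank species: 5, 4, 3, 2, 1
d = rank(density) − rank(species): 0, -1, 1, 0, 0; Σd² = 2
ρ = 1 − 6Σd² / [n(n²−1)] = 1 − 6×2 / (5×24) = 1 − 12/120 ≈ 0.900

0.900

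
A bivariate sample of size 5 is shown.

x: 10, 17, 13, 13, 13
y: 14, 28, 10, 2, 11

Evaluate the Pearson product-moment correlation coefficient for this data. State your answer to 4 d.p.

0.6033

n = 5, Σx = 66, Σy = 65, Σx² = 896, Σy² = 1205, Σxy = 915
nΣxy − ΣxΣy = 4575 − 4290 = 285
nΣx² − (Σx)² = 4480 − 4356 = 124; nΣy² − (Σy)² = 6025 − 4225 = 1800
r = 285 / √(124 × 1800) = 285 / 472.4405 ≈ 0.6033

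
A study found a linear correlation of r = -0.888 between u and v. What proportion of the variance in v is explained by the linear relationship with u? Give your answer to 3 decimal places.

0.789

r² = (-0.888)² = 0.789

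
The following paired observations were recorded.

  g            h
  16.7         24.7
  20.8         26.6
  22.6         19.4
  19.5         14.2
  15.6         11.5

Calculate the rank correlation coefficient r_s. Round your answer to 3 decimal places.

0.500

Rank g: 2, 4, 5, 3, 1
Rank h: 4, 5, 3, 2, 1
d = rank(g) − rank(h): -2, -1, 2, 1, 0; Σd² = 10
ρ = 1 − 6Σd² / [n(n²−1)] = 1 − 6×10 / (5×24) = 1 − 60/120 ≈ 0.500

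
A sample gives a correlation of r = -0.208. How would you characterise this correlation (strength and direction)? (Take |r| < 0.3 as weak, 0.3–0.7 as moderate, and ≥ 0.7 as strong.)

weak negative

r = -0.208 < 0 so the relationship is negative.
|r| = 0.208, which falls in the weak range.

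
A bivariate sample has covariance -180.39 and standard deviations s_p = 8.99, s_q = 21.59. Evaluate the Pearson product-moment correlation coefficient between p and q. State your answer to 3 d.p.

r = Cov(p,q) / (s_p · s_q) = -180.39 / (8.99 × 21.59)
  = -180.39 / 194.0941 ≈ -0.929

-0.929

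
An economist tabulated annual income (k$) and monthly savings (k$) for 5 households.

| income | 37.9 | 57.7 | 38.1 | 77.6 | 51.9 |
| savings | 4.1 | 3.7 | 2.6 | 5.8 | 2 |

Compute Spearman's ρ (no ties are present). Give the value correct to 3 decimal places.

0.300

Rank income: 1, 4, 2, 5, 3
Rank savings: 4, 3, 2, 5, 1
d = rank(income) − rank(savings): -3, 1, 0, 0, 2; Σd² = 14
ρ = 1 − 6Σd² / [n(n²−1)] = 1 − 6×14 / (5×24) = 1 − 84/120 ≈ 0.300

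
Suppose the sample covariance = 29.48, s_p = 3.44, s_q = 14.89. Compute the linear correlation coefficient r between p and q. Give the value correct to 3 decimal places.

0.576

r = Cov(p,q) / (s_p · s_q) = 29.48 / (3.44 × 14.89)
  = 29.48 / 51.2216 ≈ 0.576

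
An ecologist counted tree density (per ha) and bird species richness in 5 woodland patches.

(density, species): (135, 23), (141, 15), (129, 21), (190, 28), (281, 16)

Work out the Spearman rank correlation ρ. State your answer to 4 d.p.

Rank density: 2, 3, 1, 4, 5
Rank species: 4, 1, 3, 5, 2
d = rank(density) − rank(species): -2, 2, -2, -1, 3; Σd² = 22
ρ = 1 − 6Σd² / [n(n²−1)] = 1 − 6×22 / (5×24) = 1 − 132/120 ≈ -0.1000

-0.1000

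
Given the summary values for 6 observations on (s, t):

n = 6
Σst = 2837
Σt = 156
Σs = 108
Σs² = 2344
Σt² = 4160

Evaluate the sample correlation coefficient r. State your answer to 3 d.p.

0.142

r = (nΣst − ΣsΣt) / √[(nΣs² − (Σs)²)(nΣt² − (Σt)²)]
Numerator: 6×2837 − 108×156 = 174
Denominator: √[(14064 − 11664)(24960 − 24336)] = √[2400 × 624] = 1223.7647
r = 174 / 1223.7647 ≈ 0.142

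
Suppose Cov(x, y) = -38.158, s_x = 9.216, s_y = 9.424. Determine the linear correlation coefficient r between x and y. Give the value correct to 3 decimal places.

-0.439

r = Cov(x,y) / (s_x · s_y) = -38.158 / (9.216 × 9.424)
  = -38.158 / 86.8516 ≈ -0.439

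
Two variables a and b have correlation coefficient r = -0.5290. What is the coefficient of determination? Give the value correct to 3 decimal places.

0.280

r² = (-0.5290)² = 0.280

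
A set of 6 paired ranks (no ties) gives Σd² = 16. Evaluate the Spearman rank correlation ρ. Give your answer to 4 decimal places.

ρ = 1 − 6Σd² / [n(n²−1)] = 1 − 6×16 / (6×35)
  = 1 − 96/210 = 1 − 0.45714 ≈ 0.5429

0.5429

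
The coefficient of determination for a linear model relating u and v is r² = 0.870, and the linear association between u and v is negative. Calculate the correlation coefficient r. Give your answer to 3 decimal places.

-0.933

|r| = √0.870 = 0.933
The association is negative, so r = −0.933.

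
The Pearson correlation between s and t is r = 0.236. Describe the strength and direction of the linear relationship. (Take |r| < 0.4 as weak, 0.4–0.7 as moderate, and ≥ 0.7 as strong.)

r = 0.236 > 0 so the relationship is positive.
|r| = 0.236, which falls in the weak range.

weak positive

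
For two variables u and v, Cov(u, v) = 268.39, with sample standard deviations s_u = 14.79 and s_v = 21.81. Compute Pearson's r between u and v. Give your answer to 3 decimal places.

r = Cov(u,v) / (s_u · s_v) = 268.39 / (14.79 × 21.81)
  = 268.39 / 322.5699 ≈ 0.832

0.832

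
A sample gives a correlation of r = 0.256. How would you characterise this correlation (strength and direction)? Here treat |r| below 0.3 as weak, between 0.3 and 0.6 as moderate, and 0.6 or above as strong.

r = 0.256 > 0 so the relationship is positive.
|r| = 0.256, which falls in the weak range.

weak positive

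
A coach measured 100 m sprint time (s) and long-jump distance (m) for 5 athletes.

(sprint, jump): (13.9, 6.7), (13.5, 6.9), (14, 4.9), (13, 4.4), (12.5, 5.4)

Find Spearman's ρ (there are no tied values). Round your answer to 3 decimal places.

Rank sprint: 4, 3, 5, 2, 1
Rank jump: 4, 5, 2, 1, 3
d = rank(sprint) − rank(jump): 0, -2, 3, 1, -2; Σd² = 18
ρ = 1 − 6Σd² / [n(n²−1)] = 1 − 6×18 / (5×24) = 1 − 108/120 ≈ 0.100

0.100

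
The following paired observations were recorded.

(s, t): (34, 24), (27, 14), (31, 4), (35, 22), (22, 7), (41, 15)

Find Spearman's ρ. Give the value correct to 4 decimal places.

0.6000

Rank s: 4, 2, 3, 5, 1, 6
Rank t: 6, 3, 1, 5, 2, 4
d = rank(s) − rank(t): -2, -1, 2, 0, -1, 2; Σd² = 14
ρ = 1 − 6Σd² / [n(n²−1)] = 1 − 6×14 / (6×35) = 1 − 84/210 ≈ 0.6000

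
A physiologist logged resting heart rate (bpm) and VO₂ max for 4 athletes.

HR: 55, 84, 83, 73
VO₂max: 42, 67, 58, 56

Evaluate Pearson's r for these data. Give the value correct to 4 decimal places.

0.9437

n = 4, Σx = 295, Σy = 223, Σx² = 22299, Σy² = 12753, Σxy = 16840
nΣxy − ΣxΣy = 67360 − 65785 = 1575
nΣx² − (Σx)² = 89196 − 87025 = 2171; nΣy² − (Σy)² = 51012 − 49729 = 1283
r = 1575 / √(2171 × 1283) = 1575 / 1668.9497 ≈ 0.9437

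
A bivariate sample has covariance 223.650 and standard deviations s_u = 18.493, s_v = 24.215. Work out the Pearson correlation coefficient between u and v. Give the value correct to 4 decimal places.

0.4994

r = Cov(u,v) / (s_u · s_v) = 223.650 / (18.493 × 24.215)
  = 223.650 / 447.8080 ≈ 0.4994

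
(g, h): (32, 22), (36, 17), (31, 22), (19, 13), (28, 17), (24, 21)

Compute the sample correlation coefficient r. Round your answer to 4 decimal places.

n = 6, Σg = 170, Σh = 112, Σg² = 5002, Σh² = 2156, Σgh = 3225
nΣgh − ΣgΣh = 19350 − 19040 = 310
nΣg² − (Σg)² = 30012 − 28900 = 1112; nΣh² − (Σh)² = 12936 − 12544 = 392
r = 310 / √(1112 × 392) = 310 / 660.2303 ≈ 0.4695

0.4695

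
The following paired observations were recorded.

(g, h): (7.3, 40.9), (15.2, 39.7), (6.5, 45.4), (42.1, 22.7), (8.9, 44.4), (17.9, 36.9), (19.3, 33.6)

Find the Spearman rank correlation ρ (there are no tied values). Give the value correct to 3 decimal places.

-0.964

Rank g: 2, 4, 1, 7, 3, 5, 6
Rank h: 5, 4, 7, 1, 6, 3, 2
d = rank(g) − rank(h): -3, 0, -6, 6, -3, 2, 4; Σd² = 110
ρ = 1 − 6Σd² / [n(n²−1)] = 1 − 6×110 / (7×48) = 1 − 660/336 ≈ -0.964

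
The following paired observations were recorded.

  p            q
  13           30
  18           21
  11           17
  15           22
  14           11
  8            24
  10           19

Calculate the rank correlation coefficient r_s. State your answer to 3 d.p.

-0.107

Rank p: 4, 7, 3, 6, 5, 1, 2
Rank q: 7, 4, 2, 5, 1, 6, 3
d = rank(p) − rank(q): -3, 3, 1, 1, 4, -5, -1; Σd² = 62
ρ = 1 − 6Σd² / [n(n²−1)] = 1 − 6×62 / (7×48) = 1 − 372/336 ≈ -0.107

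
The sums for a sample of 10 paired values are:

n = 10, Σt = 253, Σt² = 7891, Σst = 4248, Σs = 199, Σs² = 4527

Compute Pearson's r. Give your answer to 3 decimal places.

r = (nΣst − ΣsΣt) / √[(nΣs² − (Σs)²)(nΣt² − (Σt)²)]
Numerator: 10×4248 − 199×253 = -7867
Denominator: √[(45270 − 39601)(78910 − 64009)] = √[5669 × 14901] = 9190.9613
r = -7867 / 9190.9613 ≈ -0.856

-0.856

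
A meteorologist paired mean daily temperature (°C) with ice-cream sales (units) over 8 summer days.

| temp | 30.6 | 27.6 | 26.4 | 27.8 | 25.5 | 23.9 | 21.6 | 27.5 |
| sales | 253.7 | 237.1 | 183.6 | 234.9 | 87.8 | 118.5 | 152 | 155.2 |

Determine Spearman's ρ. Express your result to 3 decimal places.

Rank temp: 8, 6, 4, 7, 3, 2, 1, 5
Rank sales: 8, 7, 5, 6, 1, 2, 3, 4
d = rank(temp) − rank(sales): 0, -1, -1, 1, 2, 0, -2, 1; Σd² = 12
ρ = 1 − 6Σd² / [n(n²−1)] = 1 − 6×12 / (8×63) = 1 − 72/504 ≈ 0.857

0.857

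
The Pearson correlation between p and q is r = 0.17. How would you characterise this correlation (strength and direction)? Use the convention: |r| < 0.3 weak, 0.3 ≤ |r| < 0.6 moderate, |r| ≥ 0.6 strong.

weak positive

r = 0.17 > 0 so the relationship is positive.
|r| = 0.17, which falls in the weak range.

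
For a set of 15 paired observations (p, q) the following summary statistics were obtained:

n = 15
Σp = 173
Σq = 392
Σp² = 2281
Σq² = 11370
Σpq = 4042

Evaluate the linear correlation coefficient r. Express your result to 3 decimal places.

-0.845

r = (nΣpq − ΣpΣq) / √[(nΣp² − (Σp)²)(nΣq² − (Σq)²)]
Numerator: 15×4042 − 173×392 = -7186
Denominator: √[(34215 − 29929)(170550 − 153664)] = √[4286 × 16886] = 8507.2555
r = -7186 / 8507.2555 ≈ -0.845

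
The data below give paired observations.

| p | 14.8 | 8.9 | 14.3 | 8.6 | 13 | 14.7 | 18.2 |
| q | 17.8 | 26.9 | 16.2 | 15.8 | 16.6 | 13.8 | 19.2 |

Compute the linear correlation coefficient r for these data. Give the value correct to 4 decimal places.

-0.3482

n = 7, Σp = 92.5, Σq = 126.3, Σp² = 1293.03, Σq² = 2387.17, Σpq = 1638.49
nΣpq − ΣpΣq = 11469.43 − 11682.75 = -213.32
nΣp² − (Σp)² = 9051.21 − 8556.25 = 494.96; nΣq² − (Σq)² = 16710.19 − 15951.69 = 758.5
r = -213.32 / √(494.96 × 758.5) = -213.32 / 612.7211 ≈ -0.3482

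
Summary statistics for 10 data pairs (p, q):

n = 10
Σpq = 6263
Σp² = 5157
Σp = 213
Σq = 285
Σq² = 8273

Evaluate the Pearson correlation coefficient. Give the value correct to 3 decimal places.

r = (nΣpq − ΣpΣq) / √[(nΣp² − (Σp)²)(nΣq² − (Σq)²)]
Numerator: 10×6263 − 213×285 = 1925
Denominator: √[(51570 − 45369)(82730 − 81225)] = √[6201 × 1505] = 3054.9149
r = 1925 / 3054.9149 ≈ 0.630

0.630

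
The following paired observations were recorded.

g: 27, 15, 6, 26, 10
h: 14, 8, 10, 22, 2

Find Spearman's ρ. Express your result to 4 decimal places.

Rank g: 5, 3, 1, 4, 2
Rank h: 4, 2, 3, 5, 1
d = rank(g) − rank(h): 1, 1, -2, -1, 1; Σd² = 8
ρ = 1 − 6Σd² / [n(n²−1)] = 1 − 6×8 / (5×24) = 1 − 48/120 ≈ 0.6000

0.6000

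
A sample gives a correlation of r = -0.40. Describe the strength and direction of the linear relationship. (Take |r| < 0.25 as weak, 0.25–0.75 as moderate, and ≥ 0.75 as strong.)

moderate negative

r = -0.40 < 0 so the relationship is negative.
|r| = 0.40, which falls in the moderate range.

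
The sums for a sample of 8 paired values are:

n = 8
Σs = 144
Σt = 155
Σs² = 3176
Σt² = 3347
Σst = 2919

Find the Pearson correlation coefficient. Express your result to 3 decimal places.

0.288

r = (nΣst − ΣsΣt) / √[(nΣs² − (Σs)²)(nΣt² − (Σt)²)]
Numerator: 8×2919 − 144×155 = 1032
Denominator: √[(25408 − 20736)(26776 − 24025)] = √[4672 × 2751] = 3585.0623
r = 1032 / 3585.0623 ≈ 0.288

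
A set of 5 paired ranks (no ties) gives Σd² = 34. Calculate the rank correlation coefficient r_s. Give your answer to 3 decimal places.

-0.700

ρ = 1 − 6Σd² / [n(n²−1)] = 1 − 6×34 / (5×24)
  = 1 − 204/120 = 1 − 1.7000 ≈ -0.700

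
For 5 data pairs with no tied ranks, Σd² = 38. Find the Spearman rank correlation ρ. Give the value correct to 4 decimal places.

ρ = 1 − 6Σd² / [n(n²−1)] = 1 − 6×38 / (5×24)
  = 1 − 228/120 = 1 − 1.90000 ≈ -0.9000

-0.9000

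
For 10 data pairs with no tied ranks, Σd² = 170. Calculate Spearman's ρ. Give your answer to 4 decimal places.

ρ = 1 − 6Σd² / [n(n²−1)] = 1 − 6×170 / (10×99)
  = 1 − 1020/990 = 1 − 1.03030 ≈ -0.0303

-0.0303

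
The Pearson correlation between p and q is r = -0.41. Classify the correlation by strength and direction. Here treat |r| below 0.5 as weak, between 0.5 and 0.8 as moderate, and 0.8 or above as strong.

r = -0.41 < 0 so the relationship is negative.
|r| = 0.41, which falls in the weak range.

weak negative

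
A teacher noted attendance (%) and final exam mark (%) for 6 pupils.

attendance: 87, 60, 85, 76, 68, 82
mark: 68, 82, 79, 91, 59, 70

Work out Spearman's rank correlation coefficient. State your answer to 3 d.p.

Rank attendance: 6, 1, 5, 3, 2, 4
Rank mark: 2, 5, 4, 6, 1, 3
d = rank(attendance) − rank(mark): 4, -4, 1, -3, 1, 1; Σd² = 44
ρ = 1 − 6Σd² / [n(n²−1)] = 1 − 6×44 / (6×35) = 1 − 264/210 ≈ -0.257

-0.257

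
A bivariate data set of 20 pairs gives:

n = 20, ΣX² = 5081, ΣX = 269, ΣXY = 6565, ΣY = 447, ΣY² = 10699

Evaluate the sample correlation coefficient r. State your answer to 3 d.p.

0.543

r = (nΣXY − ΣXΣY) / √[(nΣX² − (ΣX)²)(nΣY² − (ΣY)²)]
Numerator: 20×6565 − 269×447 = 11057
Denominator: √[(101620 − 72361)(213980 − 199809)] = √[29259 × 14171] = 20362.4480
r = 11057 / 20362.4480 ≈ 0.543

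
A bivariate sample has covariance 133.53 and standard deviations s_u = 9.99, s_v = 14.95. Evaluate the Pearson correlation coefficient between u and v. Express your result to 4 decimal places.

r = Cov(u,v) / (s_u · s_v) = 133.53 / (9.99 × 14.95)
  = 133.53 / 149.3505 ≈ 0.8941

0.8941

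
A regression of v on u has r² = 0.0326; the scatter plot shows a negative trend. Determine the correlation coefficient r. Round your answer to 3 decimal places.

-0.181

|r| = √0.0326 = 0.181
The association is negative, so r = −0.181.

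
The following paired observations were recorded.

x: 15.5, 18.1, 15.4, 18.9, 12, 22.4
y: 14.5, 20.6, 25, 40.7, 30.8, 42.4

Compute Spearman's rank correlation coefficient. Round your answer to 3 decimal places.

Rank x: 3, 4, 2, 5, 1, 6
Rank y: 1, 2, 3, 5, 4, 6
d = rank(x) − rank(y): 2, 2, -1, 0, -3, 0; Σd² = 18
ρ = 1 − 6Σd² / [n(n²−1)] = 1 − 6×18 / (6×35) = 1 − 108/210 ≈ 0.486

0.486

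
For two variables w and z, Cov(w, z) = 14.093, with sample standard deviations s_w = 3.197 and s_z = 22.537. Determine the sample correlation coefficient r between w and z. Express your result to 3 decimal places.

0.196

r = Cov(w,z) / (s_w · s_z) = 14.093 / (3.197 × 22.537)
  = 14.093 / 72.0508 ≈ 0.196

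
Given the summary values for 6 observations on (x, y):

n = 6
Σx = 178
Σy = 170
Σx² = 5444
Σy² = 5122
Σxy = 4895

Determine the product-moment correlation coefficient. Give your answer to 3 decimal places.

-0.664

r = (nΣxy − ΣxΣy) / √[(nΣx² − (Σx)²)(nΣy² − (Σy)²)]
Numerator: 6×4895 − 178×170 = -890
Denominator: √[(32664 − 31684)(30732 − 28900)] = √[980 × 1832] = 1339.9104
r = -890 / 1339.9104 ≈ -0.664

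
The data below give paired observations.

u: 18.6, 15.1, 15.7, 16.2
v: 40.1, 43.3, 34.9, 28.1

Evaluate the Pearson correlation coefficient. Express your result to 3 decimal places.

0.062

n = 4, Σu = 65.6, Σv = 146.4, Σu² = 1082.9, Σv² = 5490.52, Σuv = 2402.84
nΣuv − ΣuΣv = 9611.36 − 9603.84 = 7.52
nΣu² − (Σu)² = 4331.6 − 4303.36 = 28.24; nΣv² − (Σv)² = 21962.08 − 21432.96 = 529.12
r = 7.52 / √(28.24 × 529.12) = 7.52 / 122.2389 ≈ 0.062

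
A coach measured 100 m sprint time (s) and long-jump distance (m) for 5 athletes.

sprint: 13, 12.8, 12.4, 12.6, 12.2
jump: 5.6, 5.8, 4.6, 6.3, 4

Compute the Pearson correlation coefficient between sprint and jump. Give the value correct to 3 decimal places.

n = 5, Σx = 63, Σy = 26.3, Σx² = 794.2, Σy² = 141.85, Σxy = 332.26
nΣxy − ΣxΣy = 1661.3 − 1656.9 = 4.4
nΣx² − (Σx)² = 3971 − 3969 = 2; nΣy² − (Σy)² = 709.25 − 691.69 = 17.56
r = 4.4 / √(2 × 17.56) = 4.4 / 5.9262 ≈ 0.742

0.742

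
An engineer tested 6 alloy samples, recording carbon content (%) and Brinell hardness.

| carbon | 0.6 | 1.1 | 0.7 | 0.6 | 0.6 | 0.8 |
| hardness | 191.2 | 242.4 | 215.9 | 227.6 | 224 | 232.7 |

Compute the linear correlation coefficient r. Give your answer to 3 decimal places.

n = 6, Σx = 4.4, Σy = 1333.8, Σx² = 3.42, Σy² = 298055.06, Σxy = 989.61
nΣxy − ΣxΣy = 5937.66 − 5868.72 = 68.94
nΣx² − (Σx)² = 20.52 − 19.36 = 1.16; nΣy² − (Σy)² = 1788330.36 − 1779022.44 = 9307.92
r = 68.94 / √(1.16 × 9307.92) = 68.94 / 103.9095 ≈ 0.663

0.663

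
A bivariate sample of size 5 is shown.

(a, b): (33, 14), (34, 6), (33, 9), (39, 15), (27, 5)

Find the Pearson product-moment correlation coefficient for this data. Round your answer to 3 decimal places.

0.724

n = 5, Σa = 166, Σb = 49, Σa² = 5584, Σb² = 563, Σab = 1683
nΣab − ΣaΣb = 8415 − 8134 = 281
nΣa² − (Σa)² = 27920 − 27556 = 364; nΣb² − (Σb)² = 2815 − 2401 = 414
r = 281 / √(364 × 414) = 281 / 388.1958 ≈ 0.724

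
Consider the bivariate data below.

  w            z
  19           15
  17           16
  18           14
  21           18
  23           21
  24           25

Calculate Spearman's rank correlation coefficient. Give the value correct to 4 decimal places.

0.8286

Rank w: 3, 1, 2, 4, 5, 6
Rank z: 2, 3, 1, 4, 5, 6
d = rank(w) − rank(z): 1, -2, 1, 0, 0, 0; Σd² = 6
ρ = 1 − 6Σd² / [n(n²−1)] = 1 − 6×6 / (6×35) = 1 − 36/210 ≈ 0.8286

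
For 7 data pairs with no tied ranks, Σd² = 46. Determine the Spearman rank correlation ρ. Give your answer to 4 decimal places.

0.1786

ρ = 1 − 6Σd² / [n(n²−1)] = 1 − 6×46 / (7×48)
  = 1 − 276/336 = 1 − 0.82143 ≈ 0.1786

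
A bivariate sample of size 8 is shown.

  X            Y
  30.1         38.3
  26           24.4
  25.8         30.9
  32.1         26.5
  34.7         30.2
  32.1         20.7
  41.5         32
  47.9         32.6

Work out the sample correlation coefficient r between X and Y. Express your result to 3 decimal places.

0.275

n = 8, ΣX = 270.2, ΣY = 235.6, ΣX² = 9529.22, ΣY² = 7146.6, ΣXY = 8037.05
nΣXY − ΣXΣY = 64296.4 − 63659.12 = 637.28
nΣX² − (ΣX)² = 76233.76 − 73008.04 = 3225.72; nΣY² − (ΣY)² = 57172.8 − 55507.36 = 1665.44
r = 637.28 / √(3225.72 × 1665.44) = 637.28 / 2317.8100 ≈ 0.275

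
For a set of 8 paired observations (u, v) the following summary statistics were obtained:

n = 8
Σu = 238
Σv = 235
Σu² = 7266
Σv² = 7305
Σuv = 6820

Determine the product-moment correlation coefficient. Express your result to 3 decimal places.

r = (nΣuv − ΣuΣv) / √[(nΣu² − (Σu)²)(nΣv² − (Σv)²)]
Numerator: 8×6820 − 238×235 = -1370
Denominator: √[(58128 − 56644)(58440 − 55225)] = √[1484 × 3215] = 2184.2756
r = -1370 / 2184.2756 ≈ -0.627

-0.627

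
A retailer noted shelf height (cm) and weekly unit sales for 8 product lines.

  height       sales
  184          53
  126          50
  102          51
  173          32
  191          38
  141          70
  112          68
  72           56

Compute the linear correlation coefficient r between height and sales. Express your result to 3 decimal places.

n = 8, Σx = 1101, Σy = 418, Σx² = 164155, Σy² = 23038, Σxy = 55566
nΣxy − ΣxΣy = 444528 − 460218 = -15690
nΣx² − (Σx)² = 1313240 − 1212201 = 101039; nΣy² − (Σy)² = 184304 − 174724 = 9580
r = -15690 / √(101039 × 9580) = -15690 / 31111.9530 ≈ -0.504

-0.504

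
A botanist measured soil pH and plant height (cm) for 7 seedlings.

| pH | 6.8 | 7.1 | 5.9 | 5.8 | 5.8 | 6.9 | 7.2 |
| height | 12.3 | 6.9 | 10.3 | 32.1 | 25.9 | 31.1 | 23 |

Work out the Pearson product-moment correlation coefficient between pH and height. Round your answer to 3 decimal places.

n = 7, Σx = 45.5, Σy = 141.6, Σx² = 298.19, Σy² = 3502.42, Σxy = 909.99
nΣxy − ΣxΣy = 6369.93 − 6442.8 = -72.87
nΣx² − (Σx)² = 2087.33 − 2070.25 = 17.08; nΣy² − (Σy)² = 24516.94 − 20050.56 = 4466.38
r = -72.87 / √(17.08 × 4466.38) = -72.87 / 276.1988 ≈ -0.264

-0.264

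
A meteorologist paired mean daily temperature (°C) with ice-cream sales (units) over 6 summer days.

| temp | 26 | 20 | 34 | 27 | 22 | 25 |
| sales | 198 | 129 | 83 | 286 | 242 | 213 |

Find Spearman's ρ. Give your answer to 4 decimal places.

-0.0857

Rank temp: 4, 1, 6, 5, 2, 3
Rank sales: 3, 2, 1, 6, 5, 4
d = rank(temp) − rank(sales): 1, -1, 5, -1, -3, -1; Σd² = 38
ρ = 1 − 6Σd² / [n(n²−1)] = 1 − 6×38 / (6×35) = 1 − 228/210 ≈ -0.0857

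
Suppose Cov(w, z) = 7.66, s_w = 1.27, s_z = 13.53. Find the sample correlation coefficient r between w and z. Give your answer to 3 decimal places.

r = Cov(w,z) / (s_w · s_z) = 7.66 / (1.27 × 13.53)
  = 7.66 / 17.1831 ≈ 0.446

0.446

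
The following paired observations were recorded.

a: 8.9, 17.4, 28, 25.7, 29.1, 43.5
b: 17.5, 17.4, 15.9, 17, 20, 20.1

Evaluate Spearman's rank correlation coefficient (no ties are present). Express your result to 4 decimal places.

0.4286

Rank a: 1, 2, 4, 3, 5, 6
Rank b: 4, 3, 1, 2, 5, 6
d = rank(a) − rank(b): -3, -1, 3, 1, 0, 0; Σd² = 20
ρ = 1 − 6Σd² / [n(n²−1)] = 1 − 6×20 / (6×35) = 1 − 120/210 ≈ 0.4286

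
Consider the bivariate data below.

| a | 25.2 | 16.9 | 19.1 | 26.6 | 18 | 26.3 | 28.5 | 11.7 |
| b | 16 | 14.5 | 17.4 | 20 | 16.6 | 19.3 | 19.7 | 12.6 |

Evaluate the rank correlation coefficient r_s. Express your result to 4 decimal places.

0.9048

Rank a: 5, 2, 4, 7, 3, 6, 8, 1
Rank b: 3, 2, 5, 8, 4, 6, 7, 1
d = rank(a) − rank(b): 2, 0, -1, -1, -1, 0, 1, 0; Σd² = 8
ρ = 1 − 6Σd² / [n(n²−1)] = 1 − 6×8 / (8×63) = 1 − 48/504 ≈ 0.9048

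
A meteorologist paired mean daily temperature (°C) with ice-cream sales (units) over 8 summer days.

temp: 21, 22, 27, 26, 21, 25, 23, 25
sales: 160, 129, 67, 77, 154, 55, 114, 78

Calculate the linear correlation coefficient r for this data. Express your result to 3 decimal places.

-0.939

n = 8, Σx = 190, Σy = 834, Σx² = 4550, Σy² = 98480, Σxy = 19190
nΣxy − ΣxΣy = 153520 − 158460 = -4940
nΣx² − (Σx)² = 36400 − 36100 = 300; nΣy² − (Σy)² = 787840 − 695556 = 92284
r = -4940 / √(300 × 92284) = -4940 / 5261.6727 ≈ -0.939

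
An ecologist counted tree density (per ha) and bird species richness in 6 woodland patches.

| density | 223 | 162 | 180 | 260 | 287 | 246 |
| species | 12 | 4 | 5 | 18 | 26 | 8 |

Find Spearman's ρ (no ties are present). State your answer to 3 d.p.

Rank density: 3, 1, 2, 5, 6, 4
Rank species: 4, 1, 2, 5, 6, 3
d = rank(density) − rank(species): -1, 0, 0, 0, 0, 1; Σd² = 2
ρ = 1 − 6Σd² / [n(n²−1)] = 1 − 6×2 / (6×35) = 1 − 12/210 ≈ 0.943

0.943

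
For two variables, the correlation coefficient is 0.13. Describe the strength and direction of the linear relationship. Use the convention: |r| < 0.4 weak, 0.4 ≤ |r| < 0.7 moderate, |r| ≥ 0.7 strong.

weak positive

r = 0.13 > 0 so the relationship is positive.
|r| = 0.13, which falls in the weak range.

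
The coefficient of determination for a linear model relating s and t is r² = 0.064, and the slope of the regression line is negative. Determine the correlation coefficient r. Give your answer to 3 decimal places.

|r| = √0.064 = 0.253
The association is negative, so r = −0.253.

-0.253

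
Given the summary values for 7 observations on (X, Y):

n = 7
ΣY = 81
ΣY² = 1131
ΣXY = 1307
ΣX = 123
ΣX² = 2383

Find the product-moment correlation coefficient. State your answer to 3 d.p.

r = (nΣXY − ΣXΣY) / √[(nΣX² − (ΣX)²)(nΣY² − (ΣY)²)]
Numerator: 7×1307 − 123×81 = -814
Denominator: √[(16681 − 15129)(7917 − 6561)] = √[1552 × 1356] = 1450.6936
r = -814 / 1450.6936 ≈ -0.561

-0.561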